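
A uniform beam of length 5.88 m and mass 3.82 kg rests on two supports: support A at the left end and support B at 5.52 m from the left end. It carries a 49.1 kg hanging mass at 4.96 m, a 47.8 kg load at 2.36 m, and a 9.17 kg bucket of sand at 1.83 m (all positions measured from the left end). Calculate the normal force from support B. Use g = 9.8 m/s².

Taking torques about support A:
Beam weight: 3.82 × 9.8 = 37.44 N down at 2.94 m → arm 2.94 m, τ = 37.44 × 2.94 = 110.1 N·m clockwise.
Hanging mass: 49.1 × 9.8 = 481.2 N down at 4.96 m → arm 4.96 m, τ = 481.2 × 4.96 = 2387 N·m clockwise.
Load: 47.8 × 9.8 = 468.4 N down at 2.36 m → arm 2.36 m, τ = 468.4 × 2.36 = 1105 N·m clockwise.
Bucket of sand: 9.17 × 9.8 = 89.87 N down at 1.83 m → arm 1.83 m, τ = 89.87 × 1.83 = 164.5 N·m clockwise.
Net load moment about support A = 3767 N·m clockwise.
Reaction R at support B is upward at 5.52 m, arm 5.52 m → moment R × 5.52 counterclockwise.
Setting net torque to zero: R × 5.52 = 3767 → R = 682 N.

R_B ≈ 682 N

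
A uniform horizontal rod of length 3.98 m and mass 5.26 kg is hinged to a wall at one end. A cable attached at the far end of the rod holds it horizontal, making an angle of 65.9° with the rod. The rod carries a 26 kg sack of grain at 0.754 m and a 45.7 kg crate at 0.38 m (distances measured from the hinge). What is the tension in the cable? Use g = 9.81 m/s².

Take moments about the hinge.
Beam weight: 5.26 × 9.81 = 51.6 N down at 1.99 m → arm 1.99 m, τ = 51.6 × 1.99 = 102.7 N·m clockwise.
Sack of grain: 26 × 9.81 = 255.1 N down at 0.754 m → arm 0.754 m, τ = 255.1 × 0.754 = 192.3 N·m clockwise.
Crate: 45.7 × 9.81 = 448.3 N down at 0.38 m → arm 0.38 m, τ = 448.3 × 0.38 = 170.4 N·m clockwise.
Total clockwise load moment = 465.4 N·m.
The cable tension T acts at 3.98 m; only its component perpendicular to the rod, T sinθ, produces torque. sin 65.9° = 0.9128.
Στ = 0 ⇒ T × 3.98 × 0.9128 = 465.4 ⇒ T = 465.4 / 3.633 = 128 N.

T ≈ 128 N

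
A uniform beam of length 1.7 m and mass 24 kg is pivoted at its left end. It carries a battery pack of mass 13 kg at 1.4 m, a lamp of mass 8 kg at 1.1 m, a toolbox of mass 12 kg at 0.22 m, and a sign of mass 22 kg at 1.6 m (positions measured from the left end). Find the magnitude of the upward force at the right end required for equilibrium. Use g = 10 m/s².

About the left end:
Beam weight: 24 × 10 = 240 N down at 0.85 m → arm 0.85 m, τ = 240 × 0.85 = 204 N·m clockwise.
Battery pack: 13 × 10 = 130 N down at 1.4 m → arm 1.4 m, τ = 130 × 1.4 = 182 N·m clockwise.
Lamp: 8 × 10 = 80 N down at 1.1 m → arm 1.1 m, τ = 80 × 1.1 = 88 N·m clockwise.
Toolbox: 12 × 10 = 120 N down at 0.22 m → arm 0.22 m, τ = 120 × 0.22 = 26.4 N·m clockwise.
Sign: 22 × 10 = 220 N down at 1.6 m → arm 1.6 m, τ = 220 × 1.6 = 352 N·m clockwise.
Net moment of the loads = 852.4 N·m clockwise.
The upward force F acts at the right end, arm 1.7 m, giving F × 1.7 counterclockwise.
Στ = 0 ⇒ F × 1.7 = 852.4 ⇒ F = 852.4 / 1.7 = 501 N.

F ≈ 501 N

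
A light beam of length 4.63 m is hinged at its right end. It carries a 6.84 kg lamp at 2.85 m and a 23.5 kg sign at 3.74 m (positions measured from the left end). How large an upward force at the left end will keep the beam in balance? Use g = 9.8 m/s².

F ≈ 70 N

Choose the right end as the axis so the unknown pivot reaction has zero arm there.
Lamp: 6.84 × 9.8 = 67.03 N down at 2.85 m → arm 1.78 m, τ = 67.03 × 1.78 = 119.3 N·m counterclockwise.
Sign: 23.5 × 9.8 = 230.3 N down at 3.74 m → arm 0.89 m, τ = 230.3 × 0.89 = 205 N·m counterclockwise.
Net moment of the loads = 324.3 N·m counterclockwise.
The upward force F acts at the left end, arm 4.63 m, giving F × 4.63 clockwise.
Setting net torque to zero: F × 4.63 = 324.3 → F = 324.3 / 4.63 = 70 N.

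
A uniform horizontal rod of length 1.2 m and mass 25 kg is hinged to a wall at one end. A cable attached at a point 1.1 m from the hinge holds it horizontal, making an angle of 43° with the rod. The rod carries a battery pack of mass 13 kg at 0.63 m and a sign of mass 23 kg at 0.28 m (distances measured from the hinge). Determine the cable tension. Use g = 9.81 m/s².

Take moments about the hinge.
Beam weight: 25 × 9.81 = 245.2 N down at 0.6 m → arm 0.6 m, τ = 245.2 × 0.6 = 147.1 N·m clockwise.
Battery pack: 13 × 9.81 = 127.5 N down at 0.63 m → arm 0.63 m, τ = 127.5 × 0.63 = 80.33 N·m clockwise.
Sign: 23 × 9.81 = 225.6 N down at 0.28 m → arm 0.28 m, τ = 225.6 × 0.28 = 63.17 N·m clockwise.
Total clockwise load moment = 290.6 N·m.
The cable tension T acts at 1.1 m; only its component perpendicular to the rod, T sinθ, produces torque. sin 43° = 0.682.
Στ = 0 ⇒ T × 1.1 × 0.682 = 290.6 ⇒ T = 290.6 / 0.7502 = 387 N.

T ≈ 387 N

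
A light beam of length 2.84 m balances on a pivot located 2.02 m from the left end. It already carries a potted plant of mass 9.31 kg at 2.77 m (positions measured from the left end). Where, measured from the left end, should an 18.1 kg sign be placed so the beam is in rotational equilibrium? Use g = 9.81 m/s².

About the pivot (at 2.02 m from the left end):
Potted plant: 9.31 × 9.81 = 91.33 N down at 2.77 m → arm 0.75 m, τ = 91.33 × 0.75 = 68.5 N·m clockwise.
Net moment of existing loads = 68.5 N·m clockwise.
The sign weighs 18.1 × 9.81 = 177.6 N and must supply an equal counterclockwise moment, so its lever arm about the pivot is 68.5 / 177.6 = 0.386 m.
That puts it at 2.02 − 0.386 = 1.63 m from the left end.

x ≈ 1.63 m from the left end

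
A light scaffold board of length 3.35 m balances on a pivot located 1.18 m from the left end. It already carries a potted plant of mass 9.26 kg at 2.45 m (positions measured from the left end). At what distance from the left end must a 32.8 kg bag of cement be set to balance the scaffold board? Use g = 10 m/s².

x ≈ 0.821 m from the left end

Sum moments about the pivot (at 1.18 m from the left end) (the support reaction has zero arm there).
Potted plant: 9.26 × 10 = 92.6 N down at 2.45 m → arm 1.27 m, τ = 92.6 × 1.27 = 117.6 N·m clockwise.
Net moment of existing loads = 117.6 N·m clockwise.
The bag of cement weighs 32.8 × 10 = 328 N and must supply an equal counterclockwise moment, so its lever arm about the pivot is 117.6 / 328 = 0.359 m.
That puts it at 1.18 − 0.359 = 0.821 m from the left end.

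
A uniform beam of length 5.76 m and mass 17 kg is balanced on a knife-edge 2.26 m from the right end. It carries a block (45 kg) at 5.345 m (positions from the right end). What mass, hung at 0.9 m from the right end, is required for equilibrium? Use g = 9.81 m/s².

Sum moments about the knife-edge (at 2.26 m from the right end) (the support reaction has zero arm there).
Beam weight: 17 × 9.81 = 166.8 N down at 2.88 m → arm 0.62 m, τ = 166.8 × 0.62 = 103.4 N·m counterclockwise.
Block: 45 × 9.81 = 441.5 N down at 5.345 m → arm 3.085 m, τ = 441.5 × 3.085 = 1362 N·m counterclockwise.
Net moment of known loads = 1465 N·m counterclockwise.
An unknown mass m at 0.9 m has arm 1.36 m; its moment is m·g·1.36 clockwise.
For rotational equilibrium, m × 9.81 × 1.36 = 1465, so m = 1465 / (9.81 × 1.36) = 110 kg.

m ≈ 110 kg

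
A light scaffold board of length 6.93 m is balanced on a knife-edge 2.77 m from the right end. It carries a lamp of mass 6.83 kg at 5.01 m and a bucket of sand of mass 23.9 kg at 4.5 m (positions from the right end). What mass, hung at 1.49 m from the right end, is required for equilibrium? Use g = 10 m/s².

Taking torques about the knife-edge (at 2.77 m from the right end):
Lamp: 6.83 × 10 = 68.3 N down at 5.01 m → arm 2.24 m, τ = 68.3 × 2.24 = 153 N·m counterclockwise.
Bucket of sand: 23.9 × 10 = 239 N down at 4.5 m → arm 1.73 m, τ = 239 × 1.73 = 413.5 N·m counterclockwise.
Net moment of known loads = 566.5 N·m counterclockwise.
An unknown mass m at 1.49 m has arm 1.28 m; its moment is m·g·1.28 clockwise.
Setting net torque to zero: m × 10 × 1.28 = 566.5 → m = 566.5 / (10 × 1.28) = 44.3 kg.

m ≈ 44.3 kg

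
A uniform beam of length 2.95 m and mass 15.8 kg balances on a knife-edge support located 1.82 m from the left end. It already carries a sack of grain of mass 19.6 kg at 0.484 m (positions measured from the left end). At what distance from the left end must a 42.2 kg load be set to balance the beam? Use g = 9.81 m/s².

x ≈ 2.57 m from the left end

Sum moments about the knife-edge support (at 1.82 m from the left end) (the support reaction has zero arm there).
Beam weight: 15.8 × 9.81 = 155 N down at 1.475 m → arm 0.345 m, τ = 155 × 0.345 = 53.47 N·m counterclockwise.
Sack of grain: 19.6 × 9.81 = 192.3 N down at 0.484 m → arm 1.336 m, τ = 192.3 × 1.336 = 256.9 N·m counterclockwise.
Net moment of existing loads = 310.4 N·m counterclockwise.
The load weighs 42.2 × 9.81 = 414 N and must supply an equal clockwise moment, so its lever arm about the knife-edge support is 310.4 / 414 = 0.75 m.
That puts it at 1.82 + 0.75 = 2.57 m from the left end.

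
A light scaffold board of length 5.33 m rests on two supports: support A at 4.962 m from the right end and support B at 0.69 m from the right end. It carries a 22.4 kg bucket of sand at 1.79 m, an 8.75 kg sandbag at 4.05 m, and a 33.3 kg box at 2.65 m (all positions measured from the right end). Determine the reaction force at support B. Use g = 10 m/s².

R_B ≈ 365 N

Take moments about support A.
Bucket of sand: 22.4 × 10 = 224 N down at 1.79 m → arm 3.172 m, τ = 224 × 3.172 = 710.5 N·m clockwise.
Sandbag: 8.75 × 10 = 87.5 N down at 4.05 m → arm 0.912 m, τ = 87.5 × 0.912 = 79.8 N·m clockwise.
Box: 33.3 × 10 = 333 N down at 2.65 m → arm 2.312 m, τ = 333 × 2.312 = 769.9 N·m clockwise.
Net load moment about support A = 1560 N·m clockwise.
Reaction R at support B is upward at 0.69 m, arm 4.272 m → moment R × 4.272 counterclockwise.
Balancing moments: R × 4.272 = 1560, giving R = 365 N.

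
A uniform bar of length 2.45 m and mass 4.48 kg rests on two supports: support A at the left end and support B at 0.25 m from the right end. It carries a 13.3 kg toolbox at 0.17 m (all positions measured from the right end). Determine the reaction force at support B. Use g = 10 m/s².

R_B ≈ 163 N

Take moments about support A.
Beam weight: 4.48 × 10 = 44.8 N down at 1.225 m → arm 1.225 m, τ = 44.8 × 1.225 = 54.88 N·m clockwise.
Toolbox: 13.3 × 10 = 133 N down at 0.17 m → arm 2.28 m, τ = 133 × 2.28 = 303.2 N·m clockwise.
Net load moment about support A = 358.1 N·m clockwise.
Reaction R at support B is upward at 0.25 m, arm 2.2 m → moment R × 2.2 counterclockwise.
Balancing moments: R × 2.2 = 358.1, giving R = 163 N.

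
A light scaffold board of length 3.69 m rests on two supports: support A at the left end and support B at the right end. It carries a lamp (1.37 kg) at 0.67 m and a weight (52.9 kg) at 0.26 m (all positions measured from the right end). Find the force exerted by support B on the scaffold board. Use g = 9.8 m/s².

R_B ≈ 493 N

Sum moments about support A (its reaction then has zero moment arm).
Lamp: 1.37 × 9.8 = 13.43 N down at 0.67 m → arm 3.02 m, τ = 13.43 × 3.02 = 40.56 N·m clockwise.
Weight: 52.9 × 9.8 = 518.4 N down at 0.26 m → arm 3.43 m, τ = 518.4 × 3.43 = 1778 N·m clockwise.
Net load moment about support A = 1819 N·m clockwise.
Reaction R at support B is upward at 0 m, arm 3.69 m → moment R × 3.69 counterclockwise.
Balancing moments: R × 3.69 = 1819, giving R = 493 N.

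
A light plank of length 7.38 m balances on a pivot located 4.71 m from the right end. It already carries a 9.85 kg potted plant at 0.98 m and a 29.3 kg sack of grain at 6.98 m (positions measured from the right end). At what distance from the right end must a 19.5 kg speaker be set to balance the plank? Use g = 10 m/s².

x ≈ 3.18 m from the right end

About the pivot (at 4.71 m from the right end):
Potted plant: 9.85 × 10 = 98.5 N down at 0.98 m → arm 3.73 m, τ = 98.5 × 3.73 = 367.4 N·m clockwise.
Sack of grain: 29.3 × 10 = 293 N down at 6.98 m → arm 2.27 m, τ = 293 × 2.27 = 665.1 N·m counterclockwise.
Net moment of existing loads = 297.7 N·m counterclockwise.
The speaker weighs 19.5 × 10 = 195 N and must supply an equal clockwise moment, so its lever arm about the pivot is 297.7 / 195 = 1.53 m.
That puts it at 4.71 − 1.53 = 3.18 m from the right end.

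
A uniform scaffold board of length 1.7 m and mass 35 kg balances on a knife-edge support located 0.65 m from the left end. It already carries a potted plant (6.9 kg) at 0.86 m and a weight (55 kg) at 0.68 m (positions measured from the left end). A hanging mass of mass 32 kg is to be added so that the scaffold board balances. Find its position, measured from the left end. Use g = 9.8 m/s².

x ≈ 0.334 m from the left end

Choose the knife-edge support (at 0.65 m from the left end) as the axis so the support reaction has zero arm there.
Beam weight: 35 × 9.8 = 343 N down at 0.85 m → arm 0.2 m, τ = 343 × 0.2 = 68.6 N·m clockwise.
Potted plant: 6.9 × 9.8 = 67.62 N down at 0.86 m → arm 0.21 m, τ = 67.62 × 0.21 = 14.2 N·m clockwise.
Weight: 55 × 9.8 = 539 N down at 0.68 m → arm 0.03 m, τ = 539 × 0.03 = 16.17 N·m clockwise.
Net moment of existing loads = 98.97 N·m clockwise.
The hanging mass weighs 32 × 9.8 = 313.6 N and must supply an equal counterclockwise moment, so its lever arm about the knife-edge support is 98.97 / 313.6 = 0.316 m.
That puts it at 0.65 − 0.316 = 0.334 m from the left end.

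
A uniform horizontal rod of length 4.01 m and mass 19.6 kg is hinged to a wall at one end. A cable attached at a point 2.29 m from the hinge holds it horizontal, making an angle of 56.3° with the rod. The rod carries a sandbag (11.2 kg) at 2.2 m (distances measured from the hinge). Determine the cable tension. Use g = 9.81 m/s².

Choose the hinge as the axis so the unknown hinge reaction has zero arm there.
Beam weight: 19.6 × 9.81 = 192.3 N down at 2.005 m → arm 2.005 m, τ = 192.3 × 2.005 = 385.6 N·m clockwise.
Sandbag: 11.2 × 9.81 = 109.9 N down at 2.2 m → arm 2.2 m, τ = 109.9 × 2.2 = 241.8 N·m clockwise.
Total clockwise load moment = 627.4 N·m.
The cable tension T acts at 2.29 m; only its component perpendicular to the rod, T sinθ, produces torque. sin 56.3° = 0.832.
For rotational equilibrium, T × 2.29 × 0.832 = 627.4, so T = 627.4 / 1.905 = 329 N.

T ≈ 329 N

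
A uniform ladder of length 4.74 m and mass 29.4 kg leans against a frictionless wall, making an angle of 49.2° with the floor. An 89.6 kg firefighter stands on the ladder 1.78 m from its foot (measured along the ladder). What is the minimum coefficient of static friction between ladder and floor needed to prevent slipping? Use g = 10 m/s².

μ_min ≈ 0.351

Choose the foot of the ladder as the axis so the floor normal and friction both act there and drop out.
Ladder weight 29.4×10 = 294 N acts at 2.37 m along the ladder; its horizontal arm is 2.37·cos49.2° = 1.549 m → τ = 455.4 N·m clockwise.
Firefighter: 89.6×10 = 896 N at 1.78 m → arm 1.163 m → τ = 1042 N·m clockwise.
Wall normal N acts horizontally at the top; its moment arm is the height L sinθ = 4.74·sin49.2° = 3.588 m, counterclockwise.
Setting net torque to zero: N × 3.588 = 1497 → N = 417.2 N.
ΣFx = 0 ⇒ f = N_wall = 417.2 N. ΣFy = 0 ⇒ N_floor = 1190 N.
μ_min = f / N_floor = 417.2 / 1190 = 0.351.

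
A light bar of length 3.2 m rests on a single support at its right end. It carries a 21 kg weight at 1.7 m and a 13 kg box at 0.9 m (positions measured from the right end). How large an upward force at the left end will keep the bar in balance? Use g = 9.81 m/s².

F ≈ 145 N

Taking torques about the right end:
Weight: 21 × 9.81 = 206 N down at 1.7 m → arm 1.7 m, τ = 206 × 1.7 = 350.2 N·m counterclockwise.
Box: 13 × 9.81 = 127.5 N down at 0.9 m → arm 0.9 m, τ = 127.5 × 0.9 = 114.8 N·m counterclockwise.
Net moment of the loads = 465 N·m counterclockwise.
The upward force F acts at the left end, arm 3.2 m, giving F × 3.2 clockwise.
For rotational equilibrium, F × 3.2 = 465, so F = 465 / 3.2 = 145 N.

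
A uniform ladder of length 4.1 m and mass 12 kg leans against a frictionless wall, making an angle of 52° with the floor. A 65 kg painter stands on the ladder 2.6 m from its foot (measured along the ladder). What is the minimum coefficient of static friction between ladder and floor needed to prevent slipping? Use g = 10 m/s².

μ_min ≈ 0.479

Sum moments about the foot of the ladder (the floor normal and friction both act there and drop out).
Ladder weight 12×10 = 120 N acts at 2.05 m along the ladder; its horizontal arm is 2.05·cos52° = 1.262 m → τ = 151.4 N·m clockwise.
Painter: 65×10 = 650 N at 2.6 m → arm 1.601 m → τ = 1041 N·m clockwise.
Wall normal N acts horizontally at the top; its moment arm is the height L sinθ = 4.1·sin52° = 3.231 m, counterclockwise.
Balancing moments: N × 3.231 = 1192, giving N = 368.9 N.
ΣFx = 0 ⇒ f = N_wall = 368.9 N. ΣFy = 0 ⇒ N_floor = 770 N.
μ_min = f / N_floor = 368.9 / 770 = 0.479.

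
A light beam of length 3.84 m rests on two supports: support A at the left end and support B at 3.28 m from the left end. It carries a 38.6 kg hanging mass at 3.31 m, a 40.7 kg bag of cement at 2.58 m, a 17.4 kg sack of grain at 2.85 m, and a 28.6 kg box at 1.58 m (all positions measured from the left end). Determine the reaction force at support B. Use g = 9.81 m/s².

Choose support A as the axis so its reaction then has zero moment arm.
Hanging mass: 38.6 × 9.81 = 378.7 N down at 3.31 m → arm 3.31 m, τ = 378.7 × 3.31 = 1253 N·m clockwise.
Bag of cement: 40.7 × 9.81 = 399.3 N down at 2.58 m → arm 2.58 m, τ = 399.3 × 2.58 = 1030 N·m clockwise.
Sack of grain: 17.4 × 9.81 = 170.7 N down at 2.85 m → arm 2.85 m, τ = 170.7 × 2.85 = 486.5 N·m clockwise.
Box: 28.6 × 9.81 = 280.6 N down at 1.58 m → arm 1.58 m, τ = 280.6 × 1.58 = 443.3 N·m clockwise.
Net load moment about support A = 3213 N·m clockwise.
Reaction R at support B is upward at 3.28 m, arm 3.28 m → moment R × 3.28 counterclockwise.
Setting net torque to zero: R × 3.28 = 3213 → R = 980 N.

R_B ≈ 980 N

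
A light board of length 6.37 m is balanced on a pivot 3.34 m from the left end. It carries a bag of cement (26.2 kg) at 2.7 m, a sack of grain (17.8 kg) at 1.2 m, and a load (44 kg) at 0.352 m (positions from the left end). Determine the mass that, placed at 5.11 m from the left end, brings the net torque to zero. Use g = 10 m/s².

m ≈ 105 kg

Choose the pivot (at 3.34 m from the left end) as the axis so the support reaction has zero arm there.
Bag of cement: 26.2 × 10 = 262 N down at 2.7 m → arm 0.64 m, τ = 262 × 0.64 = 167.7 N·m counterclockwise.
Sack of grain: 17.8 × 10 = 178 N down at 1.2 m → arm 2.14 m, τ = 178 × 2.14 = 380.9 N·m counterclockwise.
Load: 44 × 10 = 440 N down at 0.352 m → arm 2.988 m, τ = 440 × 2.988 = 1315 N·m counterclockwise.
Net moment of known loads = 1864 N·m counterclockwise.
An unknown mass m at 5.11 m has arm 1.77 m; its moment is m·g·1.77 clockwise.
Balancing moments: m × 10 × 1.77 = 1864, giving m = 1864 / (10 × 1.77) = 105 kg.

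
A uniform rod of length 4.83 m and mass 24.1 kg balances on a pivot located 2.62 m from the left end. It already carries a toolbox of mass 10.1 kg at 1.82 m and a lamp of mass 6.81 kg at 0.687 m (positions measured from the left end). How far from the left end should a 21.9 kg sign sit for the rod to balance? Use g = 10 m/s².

Sum moments about the pivot (at 2.62 m from the left end) (the support reaction has zero arm there).
Beam weight: 24.1 × 10 = 241 N down at 2.415 m → arm 0.205 m, τ = 241 × 0.205 = 49.4 N·m counterclockwise.
Toolbox: 10.1 × 10 = 101 N down at 1.82 m → arm 0.8 m, τ = 101 × 0.8 = 80.8 N·m counterclockwise.
Lamp: 6.81 × 10 = 68.1 N down at 0.687 m → arm 1.933 m, τ = 68.1 × 1.933 = 131.6 N·m counterclockwise.
Net moment of existing loads = 261.8 N·m counterclockwise.
The sign weighs 21.9 × 10 = 219 N and must supply an equal clockwise moment, so its lever arm about the pivot is 261.8 / 219 = 1.2 m.
That puts it at 2.62 + 1.2 = 3.82 m from the left end.

x ≈ 3.82 m from the left end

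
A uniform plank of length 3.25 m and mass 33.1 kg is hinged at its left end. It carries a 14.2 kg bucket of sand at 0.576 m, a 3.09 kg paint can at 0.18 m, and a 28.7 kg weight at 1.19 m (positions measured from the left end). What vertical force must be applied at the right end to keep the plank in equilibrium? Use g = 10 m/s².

F ≈ 297 N

About the left end:
Beam weight: 33.1 × 10 = 331 N down at 1.625 m → arm 1.625 m, τ = 331 × 1.625 = 537.9 N·m clockwise.
Bucket of sand: 14.2 × 10 = 142 N down at 0.576 m → arm 0.576 m, τ = 142 × 0.576 = 81.79 N·m clockwise.
Paint can: 3.09 × 10 = 30.9 N down at 0.18 m → arm 0.18 m, τ = 30.9 × 0.18 = 5.562 N·m clockwise.
Weight: 28.7 × 10 = 287 N down at 1.19 m → arm 1.19 m, τ = 287 × 1.19 = 341.5 N·m clockwise.
Net moment of the loads = 966.8 N·m clockwise.
The upward force F acts at the right end, arm 3.25 m, giving F × 3.25 counterclockwise.
Setting net torque to zero: F × 3.25 = 966.8 → F = 966.8 / 3.25 = 297 N.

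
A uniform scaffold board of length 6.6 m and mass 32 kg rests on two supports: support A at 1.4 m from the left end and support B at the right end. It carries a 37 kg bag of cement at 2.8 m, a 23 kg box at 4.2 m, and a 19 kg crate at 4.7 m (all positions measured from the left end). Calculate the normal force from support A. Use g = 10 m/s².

Sum moments about support B (its reaction then has zero moment arm).
Beam weight: 32 × 10 = 320 N down at 3.3 m → arm 3.3 m, τ = 320 × 3.3 = 1056 N·m counterclockwise.
Bag of cement: 37 × 10 = 370 N down at 2.8 m → arm 3.8 m, τ = 370 × 3.8 = 1406 N·m counterclockwise.
Box: 23 × 10 = 230 N down at 4.2 m → arm 2.4 m, τ = 230 × 2.4 = 552 N·m counterclockwise.
Crate: 19 × 10 = 190 N down at 4.7 m → arm 1.9 m, τ = 190 × 1.9 = 361 N·m counterclockwise.
Net load moment about support B = 3375 N·m counterclockwise.
Reaction R at support A is upward at 1.4 m, arm 5.2 m → moment R × 5.2 clockwise.
For rotational equilibrium, R × 5.2 = 3375, so R = 649 N.

R_A ≈ 649 N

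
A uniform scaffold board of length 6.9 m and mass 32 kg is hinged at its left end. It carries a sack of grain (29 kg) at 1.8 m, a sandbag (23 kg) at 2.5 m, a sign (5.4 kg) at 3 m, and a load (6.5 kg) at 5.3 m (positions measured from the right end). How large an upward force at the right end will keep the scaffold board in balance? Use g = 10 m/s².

Sum moments about the left end (the unknown pivot reaction has zero arm there).
Beam weight: 32 × 10 = 320 N down at 3.45 m → arm 3.45 m, τ = 320 × 3.45 = 1104 N·m clockwise.
Sack of grain: 29 × 10 = 290 N down at 1.8 m → arm 5.1 m, τ = 290 × 5.1 = 1479 N·m clockwise.
Sandbag: 23 × 10 = 230 N down at 2.5 m → arm 4.4 m, τ = 230 × 4.4 = 1012 N·m clockwise.
Sign: 5.4 × 10 = 54 N down at 3 m → arm 3.9 m, τ = 54 × 3.9 = 210.6 N·m clockwise.
Load: 6.5 × 10 = 65 N down at 5.3 m → arm 1.6 m, τ = 65 × 1.6 = 104 N·m clockwise.
Net moment of the loads = 3910 N·m clockwise.
The upward force F acts at the right end, arm 6.9 m, giving F × 6.9 counterclockwise.
Setting net torque to zero: F × 6.9 = 3910 → F = 3910 / 6.9 = 567 N.

F ≈ 567 N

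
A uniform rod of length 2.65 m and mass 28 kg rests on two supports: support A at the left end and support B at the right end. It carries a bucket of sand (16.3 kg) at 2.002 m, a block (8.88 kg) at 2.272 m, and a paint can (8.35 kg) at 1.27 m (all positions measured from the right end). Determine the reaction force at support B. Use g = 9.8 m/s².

Sum moments about support A (its reaction then has zero moment arm).
Beam weight: 28 × 9.8 = 274.4 N down at 1.325 m → arm 1.325 m, τ = 274.4 × 1.325 = 363.6 N·m clockwise.
Bucket of sand: 16.3 × 9.8 = 159.7 N down at 2.002 m → arm 0.648 m, τ = 159.7 × 0.648 = 103.5 N·m clockwise.
Block: 8.88 × 9.8 = 87.02 N down at 2.272 m → arm 0.378 m, τ = 87.02 × 0.378 = 32.89 N·m clockwise.
Paint can: 8.35 × 9.8 = 81.83 N down at 1.27 m → arm 1.38 m, τ = 81.83 × 1.38 = 112.9 N·m clockwise.
Net load moment about support A = 612.9 N·m clockwise.
Reaction R at support B is upward at 0 m, arm 2.65 m → moment R × 2.65 counterclockwise.
For rotational equilibrium, R × 2.65 = 612.9, so R = 231 N.

R_B ≈ 231 N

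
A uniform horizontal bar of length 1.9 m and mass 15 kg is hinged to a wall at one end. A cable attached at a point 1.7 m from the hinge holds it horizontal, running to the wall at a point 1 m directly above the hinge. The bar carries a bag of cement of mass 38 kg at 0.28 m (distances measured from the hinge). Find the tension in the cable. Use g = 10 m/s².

T ≈ 289 N

Choose the hinge as the axis so the unknown hinge reaction has zero arm there.
Beam weight: 15 × 10 = 150 N down at 0.95 m → arm 0.95 m, τ = 150 × 0.95 = 142.5 N·m clockwise.
Bag of cement: 38 × 10 = 380 N down at 0.28 m → arm 0.28 m, τ = 380 × 0.28 = 106.4 N·m clockwise.
Total clockwise load moment = 248.9 N·m.
The cable tension T acts at 1.7 m; only its component perpendicular to the bar, T sinθ, produces torque. sinθ = h/√(h²+d²) = 1/√(1²+1.7²) = 0.507.
Setting net torque to zero: T × 1.7 × 0.507 = 248.9 → T = 248.9 / 0.8619 = 289 N.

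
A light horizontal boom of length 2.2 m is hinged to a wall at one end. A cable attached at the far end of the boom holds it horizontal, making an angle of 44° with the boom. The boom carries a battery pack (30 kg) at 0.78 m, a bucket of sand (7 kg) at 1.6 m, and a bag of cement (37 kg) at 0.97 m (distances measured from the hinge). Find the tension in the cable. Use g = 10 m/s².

Take moments about the hinge.
Battery pack: 30 × 10 = 300 N down at 0.78 m → arm 0.78 m, τ = 300 × 0.78 = 234 N·m clockwise.
Bucket of sand: 7 × 10 = 70 N down at 1.6 m → arm 1.6 m, τ = 70 × 1.6 = 112 N·m clockwise.
Bag of cement: 37 × 10 = 370 N down at 0.97 m → arm 0.97 m, τ = 370 × 0.97 = 358.9 N·m clockwise.
Total clockwise load moment = 704.9 N·m.
The cable tension T acts at 2.2 m; only its component perpendicular to the boom, T sinθ, produces torque. sin 44° = 0.6947.
For rotational equilibrium, T × 2.2 × 0.6947 = 704.9, so T = 704.9 / 1.528 = 461 N.

T ≈ 461 N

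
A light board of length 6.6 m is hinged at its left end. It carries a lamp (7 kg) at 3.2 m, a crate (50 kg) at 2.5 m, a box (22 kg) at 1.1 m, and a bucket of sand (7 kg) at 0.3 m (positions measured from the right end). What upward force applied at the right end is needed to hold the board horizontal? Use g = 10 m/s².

F ≈ 597 N

Take moments about the left end.
Lamp: 7 × 10 = 70 N down at 3.2 m → arm 3.4 m, τ = 70 × 3.4 = 238 N·m clockwise.
Crate: 50 × 10 = 500 N down at 2.5 m → arm 4.1 m, τ = 500 × 4.1 = 2050 N·m clockwise.
Box: 22 × 10 = 220 N down at 1.1 m → arm 5.5 m, τ = 220 × 5.5 = 1210 N·m clockwise.
Bucket of sand: 7 × 10 = 70 N down at 0.3 m → arm 6.3 m, τ = 70 × 6.3 = 441 N·m clockwise.
Net moment of the loads = 3939 N·m clockwise.
The upward force F acts at the right end, arm 6.6 m, giving F × 6.6 counterclockwise.
Στ = 0 ⇒ F × 6.6 = 3939 ⇒ F = 3939 / 6.6 = 597 N.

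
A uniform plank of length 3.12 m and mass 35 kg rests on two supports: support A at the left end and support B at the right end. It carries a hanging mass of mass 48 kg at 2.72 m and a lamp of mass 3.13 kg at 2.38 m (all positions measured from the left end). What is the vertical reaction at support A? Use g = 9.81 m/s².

R_A ≈ 239 N

Take moments about support B.
Beam weight: 35 × 9.81 = 343.4 N down at 1.56 m → arm 1.56 m, τ = 343.4 × 1.56 = 535.7 N·m counterclockwise.
Hanging mass: 48 × 9.81 = 470.9 N down at 2.72 m → arm 0.4 m, τ = 470.9 × 0.4 = 188.4 N·m counterclockwise.
Lamp: 3.13 × 9.81 = 30.71 N down at 2.38 m → arm 0.74 m, τ = 30.71 × 0.74 = 22.73 N·m counterclockwise.
Net load moment about support B = 746.8 N·m counterclockwise.
Reaction R at support A is upward at 0 m, arm 3.12 m → moment R × 3.12 clockwise.
Balancing moments: R × 3.12 = 746.8, giving R = 239 N.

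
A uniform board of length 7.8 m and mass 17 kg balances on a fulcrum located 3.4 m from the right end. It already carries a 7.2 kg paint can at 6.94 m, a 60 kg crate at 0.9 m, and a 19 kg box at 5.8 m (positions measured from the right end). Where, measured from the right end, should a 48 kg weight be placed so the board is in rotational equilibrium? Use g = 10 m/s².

Choose the fulcrum (at 3.4 m from the right end) as the axis so the support reaction has zero arm there.
Beam weight: 17 × 10 = 170 N down at 3.9 m → arm 0.5 m, τ = 170 × 0.5 = 85 N·m counterclockwise.
Paint can: 7.2 × 10 = 72 N down at 6.94 m → arm 3.54 m, τ = 72 × 3.54 = 254.9 N·m counterclockwise.
Crate: 60 × 10 = 600 N down at 0.9 m → arm 2.5 m, τ = 600 × 2.5 = 1500 N·m clockwise.
Box: 19 × 10 = 190 N down at 5.8 m → arm 2.4 m, τ = 190 × 2.4 = 456 N·m counterclockwise.
Net moment of existing loads = 704.1 N·m clockwise.
The weight weighs 48 × 10 = 480 N and must supply an equal counterclockwise moment, so its lever arm about the fulcrum is 704.1 / 480 = 1.47 m.
That puts it at 3.4 + 1.47 = 4.87 m from the right end.

x ≈ 4.87 m from the right end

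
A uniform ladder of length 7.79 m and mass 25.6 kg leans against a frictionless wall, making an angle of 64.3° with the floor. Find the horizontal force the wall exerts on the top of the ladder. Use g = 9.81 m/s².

N_wall ≈ 60.4 N

Sum moments about the foot of the ladder (the floor normal and friction both act there and drop out).
Ladder weight 25.6×9.81 = 251.1 N acts at 3.895 m along the ladder; its horizontal arm is 3.895·cos64.3° = 1.689 m → τ = 424.1 N·m clockwise.
Wall normal N acts horizontally at the top; its moment arm is the height L sinθ = 7.79·sin64.3° = 7.019 m, counterclockwise.
Setting net torque to zero: N × 7.019 = 424.1 → N = 60.4 N.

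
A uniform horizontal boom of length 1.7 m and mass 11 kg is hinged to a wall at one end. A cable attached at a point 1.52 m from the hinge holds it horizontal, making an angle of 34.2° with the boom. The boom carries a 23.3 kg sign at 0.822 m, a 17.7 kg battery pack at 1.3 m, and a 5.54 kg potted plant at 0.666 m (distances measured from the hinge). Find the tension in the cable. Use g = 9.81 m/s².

T ≈ 634 N

Taking torques about the hinge:
Beam weight: 11 × 9.81 = 107.9 N down at 0.85 m → arm 0.85 m, τ = 107.9 × 0.85 = 91.72 N·m clockwise.
Sign: 23.3 × 9.81 = 228.6 N down at 0.822 m → arm 0.822 m, τ = 228.6 × 0.822 = 187.9 N·m clockwise.
Battery pack: 17.7 × 9.81 = 173.6 N down at 1.3 m → arm 1.3 m, τ = 173.6 × 1.3 = 225.7 N·m clockwise.
Potted plant: 5.54 × 9.81 = 54.35 N down at 0.666 m → arm 0.666 m, τ = 54.35 × 0.666 = 36.2 N·m clockwise.
Total clockwise load moment = 541.5 N·m.
The cable tension T acts at 1.52 m; only its component perpendicular to the boom, T sinθ, produces torque. sin 34.2° = 0.5621.
Setting net torque to zero: T × 1.52 × 0.5621 = 541.5 → T = 541.5 / 0.8544 = 634 N.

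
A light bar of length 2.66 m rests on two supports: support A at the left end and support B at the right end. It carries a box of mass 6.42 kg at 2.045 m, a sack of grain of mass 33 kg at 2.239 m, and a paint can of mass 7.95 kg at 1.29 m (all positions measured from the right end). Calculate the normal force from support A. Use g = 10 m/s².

Sum moments about support B (its reaction then has zero moment arm).
Box: 6.42 × 10 = 64.2 N down at 2.045 m → arm 2.045 m, τ = 64.2 × 2.045 = 131.3 N·m counterclockwise.
Sack of grain: 33 × 10 = 330 N down at 2.239 m → arm 2.239 m, τ = 330 × 2.239 = 738.9 N·m counterclockwise.
Paint can: 7.95 × 10 = 79.5 N down at 1.29 m → arm 1.29 m, τ = 79.5 × 1.29 = 102.6 N·m counterclockwise.
Net load moment about support B = 972.8 N·m counterclockwise.
Reaction R at support A is upward at 2.66 m, arm 2.66 m → moment R × 2.66 clockwise.
For rotational equilibrium, R × 2.66 = 972.8, so R = 366 N.

R_A ≈ 366 N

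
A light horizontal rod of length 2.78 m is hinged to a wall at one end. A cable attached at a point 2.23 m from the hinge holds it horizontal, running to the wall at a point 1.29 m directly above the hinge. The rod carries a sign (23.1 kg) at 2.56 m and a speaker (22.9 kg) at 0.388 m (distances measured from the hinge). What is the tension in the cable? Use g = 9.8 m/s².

T ≈ 597 N

Take moments about the hinge.
Sign: 23.1 × 9.8 = 226.4 N down at 2.56 m → arm 2.56 m, τ = 226.4 × 2.56 = 579.6 N·m clockwise.
Speaker: 22.9 × 9.8 = 224.4 N down at 0.388 m → arm 0.388 m, τ = 224.4 × 0.388 = 87.07 N·m clockwise.
Total clockwise load moment = 666.7 N·m.
The cable tension T acts at 2.23 m; only its component perpendicular to the rod, T sinθ, produces torque. sinθ = h/√(h²+d²) = 1.29/√(1.29²+2.23²) = 0.5007.
Στ = 0 ⇒ T × 2.23 × 0.5007 = 666.7 ⇒ T = 666.7 / 1.117 = 597 N.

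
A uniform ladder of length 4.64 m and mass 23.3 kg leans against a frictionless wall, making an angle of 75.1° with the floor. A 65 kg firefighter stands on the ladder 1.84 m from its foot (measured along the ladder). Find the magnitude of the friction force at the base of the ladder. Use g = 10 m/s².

Choose the foot of the ladder as the axis so the floor normal and friction both act there and drop out.
Ladder weight 23.3×10 = 233 N acts at 2.32 m along the ladder; its horizontal arm is 2.32·cos75.1° = 0.5965 m → τ = 139 N·m clockwise.
Firefighter: 65×10 = 650 N at 1.84 m → arm 0.4731 m → τ = 307.5 N·m clockwise.
Wall normal N acts horizontally at the top; its moment arm is the height L sinθ = 4.64·sin75.1° = 4.484 m, counterclockwise.
Balancing moments: N × 4.484 = 446.5, giving N = 99.6 N.
ΣFx = 0: friction at the foot balances the wall's push, so f = N_wall = 99.6 N.

f ≈ 99.6 N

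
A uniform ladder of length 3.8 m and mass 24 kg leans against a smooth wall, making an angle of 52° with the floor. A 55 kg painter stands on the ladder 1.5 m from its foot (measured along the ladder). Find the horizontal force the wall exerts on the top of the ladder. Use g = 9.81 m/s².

N_wall ≈ 258 N

Choose the foot of the ladder as the axis so the floor normal and friction both act there and drop out.
Ladder weight 24×9.81 = 235.4 N acts at 1.9 m along the ladder; its horizontal arm is 1.9·cos52° = 1.17 m → τ = 275.4 N·m clockwise.
Painter: 55×9.81 = 539.6 N at 1.5 m → arm 0.9235 m → τ = 498.3 N·m clockwise.
Wall normal N acts horizontally at the top; its moment arm is the height L sinθ = 3.8·sin52° = 2.994 m, counterclockwise.
Setting net torque to zero: N × 2.994 = 773.7 → N = 258 N.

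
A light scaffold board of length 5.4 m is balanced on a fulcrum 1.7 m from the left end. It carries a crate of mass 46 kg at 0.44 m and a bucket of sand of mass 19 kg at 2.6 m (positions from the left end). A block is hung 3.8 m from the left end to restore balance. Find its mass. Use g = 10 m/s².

Taking torques about the fulcrum (at 1.7 m from the left end):
Crate: 46 × 10 = 460 N down at 0.44 m → arm 1.26 m, τ = 460 × 1.26 = 579.6 N·m counterclockwise.
Bucket of sand: 19 × 10 = 190 N down at 2.6 m → arm 0.9 m, τ = 190 × 0.9 = 171 N·m clockwise.
Net moment of known loads = 408.6 N·m counterclockwise.
An unknown mass m at 3.8 m has arm 2.1 m; its moment is m·g·2.1 clockwise.
Setting net torque to zero: m × 10 × 2.1 = 408.6 → m = 408.6 / (10 × 2.1) = 19.5 kg.

m ≈ 19.5 kg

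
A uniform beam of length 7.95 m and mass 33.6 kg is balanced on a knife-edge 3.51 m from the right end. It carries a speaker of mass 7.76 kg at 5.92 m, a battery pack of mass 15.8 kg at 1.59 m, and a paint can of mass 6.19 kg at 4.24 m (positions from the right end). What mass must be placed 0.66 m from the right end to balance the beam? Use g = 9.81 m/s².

m ≈ 2.99 kg

Choose the knife-edge (at 3.51 m from the right end) as the axis so the support reaction has zero arm there.
Beam weight: 33.6 × 9.81 = 329.6 N down at 3.975 m → arm 0.465 m, τ = 329.6 × 0.465 = 153.3 N·m counterclockwise.
Speaker: 7.76 × 9.81 = 76.13 N down at 5.92 m → arm 2.41 m, τ = 76.13 × 2.41 = 183.5 N·m counterclockwise.
Battery pack: 15.8 × 9.81 = 155 N down at 1.59 m → arm 1.92 m, τ = 155 × 1.92 = 297.6 N·m clockwise.
Paint can: 6.19 × 9.81 = 60.72 N down at 4.24 m → arm 0.73 m, τ = 60.72 × 0.73 = 44.33 N·m counterclockwise.
Net moment of known loads = 83.53 N·m counterclockwise.
An unknown mass m at 0.66 m has arm 2.85 m; its moment is m·g·2.85 clockwise.
Στ = 0 ⇒ m × 9.81 × 2.85 = 83.53 ⇒ m = 83.53 / (9.81 × 2.85) = 2.99 kg.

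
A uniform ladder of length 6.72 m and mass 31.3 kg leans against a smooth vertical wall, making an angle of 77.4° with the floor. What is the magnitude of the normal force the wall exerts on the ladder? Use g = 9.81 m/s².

N_wall ≈ 34.3 N

Sum moments about the foot of the ladder (the floor normal and friction both act there and drop out).
Ladder weight 31.3×9.81 = 307.1 N acts at 3.36 m along the ladder; its horizontal arm is 3.36·cos77.4° = 0.733 m → τ = 225.1 N·m clockwise.
Wall normal N acts horizontally at the top; its moment arm is the height L sinθ = 6.72·sin77.4° = 6.558 m, counterclockwise.
For rotational equilibrium, N × 6.558 = 225.1, so N = 34.3 N.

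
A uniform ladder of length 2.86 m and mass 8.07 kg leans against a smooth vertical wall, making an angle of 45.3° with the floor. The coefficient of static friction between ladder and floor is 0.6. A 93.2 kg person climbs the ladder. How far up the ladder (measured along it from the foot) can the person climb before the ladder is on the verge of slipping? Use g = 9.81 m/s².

d ≈ 1.76 m

Sum moments about the foot of the ladder (the floor normal and friction both act there and drop out).
Ladder weight 8.07×9.81 = 79.17 N acts at 1.43 m along the ladder; its horizontal arm is 1.43·cos45.3° = 1.006 m → τ = 79.65 N·m clockwise.
Person weight 93.2×9.81 = 914.3 N at distance d → arm d·cos45.3° → τ = 914.3·d·0.7034 clockwise.
Wall normal N at the top has arm L sinθ = 2.033 m counterclockwise, so Στ = 0 gives N·2.033 = 79.65 + 643.1·d.
ΣFy = 0 ⇒ N_floor = 993.5 N, so the maximum friction is μ_s·N_floor = 0.6×993.5 = 596.1 N. ΣFx = 0 ⇒ N_wall = f, so at the slipping point N = 596.1 N.
Substituting: 596.1×2.033 = 79.65 + 643.1·d ⇒ d = (1212 − 79.65) / 643.1 = 1.76 m.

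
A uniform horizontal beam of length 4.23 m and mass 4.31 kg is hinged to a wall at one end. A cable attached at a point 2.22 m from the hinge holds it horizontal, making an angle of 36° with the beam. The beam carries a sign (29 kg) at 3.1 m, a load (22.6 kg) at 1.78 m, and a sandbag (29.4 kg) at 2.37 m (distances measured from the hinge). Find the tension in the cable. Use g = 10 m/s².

About the hinge:
Beam weight: 4.31 × 10 = 43.1 N down at 2.115 m → arm 2.115 m, τ = 43.1 × 2.115 = 91.16 N·m clockwise.
Sign: 29 × 10 = 290 N down at 3.1 m → arm 3.1 m, τ = 290 × 3.1 = 899 N·m clockwise.
Load: 22.6 × 10 = 226 N down at 1.78 m → arm 1.78 m, τ = 226 × 1.78 = 402.3 N·m clockwise.
Sandbag: 29.4 × 10 = 294 N down at 2.37 m → arm 2.37 m, τ = 294 × 2.37 = 696.8 N·m clockwise.
Total clockwise load moment = 2089 N·m.
The cable tension T acts at 2.22 m; only its component perpendicular to the beam, T sinθ, produces torque. sin 36° = 0.5878.
Στ = 0 ⇒ T × 2.22 × 0.5878 = 2089 ⇒ T = 2089 / 1.305 = 1600 N.

T ≈ 1600 N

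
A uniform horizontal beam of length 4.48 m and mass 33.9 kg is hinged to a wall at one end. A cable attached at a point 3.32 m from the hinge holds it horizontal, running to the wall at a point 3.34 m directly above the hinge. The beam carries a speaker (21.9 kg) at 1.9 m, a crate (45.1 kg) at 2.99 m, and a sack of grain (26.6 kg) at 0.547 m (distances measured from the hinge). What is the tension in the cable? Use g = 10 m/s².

Taking torques about the hinge:
Beam weight: 33.9 × 10 = 339 N down at 2.24 m → arm 2.24 m, τ = 339 × 2.24 = 759.4 N·m clockwise.
Speaker: 21.9 × 10 = 219 N down at 1.9 m → arm 1.9 m, τ = 219 × 1.9 = 416.1 N·m clockwise.
Crate: 45.1 × 10 = 451 N down at 2.99 m → arm 2.99 m, τ = 451 × 2.99 = 1348 N·m clockwise.
Sack of grain: 26.6 × 10 = 266 N down at 0.547 m → arm 0.547 m, τ = 266 × 0.547 = 145.5 N·m clockwise.
Total clockwise load moment = 2669 N·m.
The cable tension T acts at 3.32 m; only its component perpendicular to the beam, T sinθ, produces torque. sinθ = h/√(h²+d²) = 3.34/√(3.34²+3.32²) = 0.7092.
Στ = 0 ⇒ T × 3.32 × 0.7092 = 2669 ⇒ T = 2669 / 2.355 = 1130 N.

T ≈ 1130 N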